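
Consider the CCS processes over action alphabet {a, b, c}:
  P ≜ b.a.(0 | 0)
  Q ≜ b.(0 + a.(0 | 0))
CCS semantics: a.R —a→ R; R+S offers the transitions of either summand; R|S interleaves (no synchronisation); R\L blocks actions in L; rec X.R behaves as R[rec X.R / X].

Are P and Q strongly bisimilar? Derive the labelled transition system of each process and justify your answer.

YES

LTS(P): 3 reachable states
  p0 = b.a.(0 | 0) | =b=> p1
  p1 = a.(0 | 0) | =a=> p2
  p2 = 0 | 0 | stopped
LTS(Q): 3 reachable states
  q0 = b.(0 + a.(0 | 0)) | =b=> q1
  q1 = 0 + a.(0 | 0) | =a=> q2
  q2 = 0 | 0 | stopped
Partition-refinement fixed point:
  B0 = {p0, q0}
  B1 = {p1, q1}
  B2 = {p2, q2}
p0 ∈ B0, q0 ∈ B0 → same block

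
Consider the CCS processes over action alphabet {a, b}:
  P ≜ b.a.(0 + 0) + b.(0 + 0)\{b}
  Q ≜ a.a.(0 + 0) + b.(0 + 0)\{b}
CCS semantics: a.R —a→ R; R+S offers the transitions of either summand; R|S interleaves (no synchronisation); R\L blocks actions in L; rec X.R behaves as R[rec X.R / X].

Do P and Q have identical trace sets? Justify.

P's transition system — 4 states:
  u0 = b.a.(0 + 0) + b.(0 + 0)\{b} → —b→ u1, —b→ u2
  u1 = (0 + 0)\{b} → ·
  u2 = a.(0 + 0) → —a→ u3
  u3 = 0 + 0 → ·
Q's transition system — 4 states:
  v0 = a.a.(0 + 0) + b.(0 + 0)\{b} → —a→ v1, —b→ v2
  v1 = a.(0 + 0) → —a→ v3
  v2 = (0 + 0)\{b} → ·
  v3 = 0 + 0 → ·
Trace ⟨ba⟩ through P, begin at {u0}:
  [1] b ⇒ {u1, u2}
  [2] a ⇒ {u3}
  ✓ P
Trace ⟨ba⟩ through Q, begin at {v0}:
  [1] b ⇒ {v2}
  [2] a ⇒ ∅  — Q cannot continue

traces(P) ≠ traces(Q) — witness ⟨ba⟩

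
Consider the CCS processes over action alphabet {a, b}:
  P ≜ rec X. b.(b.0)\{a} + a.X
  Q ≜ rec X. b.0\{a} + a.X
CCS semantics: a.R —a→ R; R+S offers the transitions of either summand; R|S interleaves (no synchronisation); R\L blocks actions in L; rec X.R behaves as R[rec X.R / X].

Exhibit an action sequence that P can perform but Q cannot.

bb

LTS(P): 3 reachable states
  u0 = rec X. b.(b.0)\{a} + a.X → =a=> u0, =b=> u1
  u1 = (b.0)\{a} → =b=> u2
  u2 = 0\{a} → ·
LTS(Q): 2 reachable states
  v0 = rec X. b.0\{a} + a.X → =a=> v0, =b=> v1
  v1 = 0\{a} → ·
Executing bb from P (initial set {u0}):
  after b @ step 1: {u1}
  after b @ step 2: {u2}
  — P admits the full trace.
Executing bb from Q (initial set {v0}):
  after b @ step 1: {v1}
  after b @ step 2: ∅  — Q cannot continue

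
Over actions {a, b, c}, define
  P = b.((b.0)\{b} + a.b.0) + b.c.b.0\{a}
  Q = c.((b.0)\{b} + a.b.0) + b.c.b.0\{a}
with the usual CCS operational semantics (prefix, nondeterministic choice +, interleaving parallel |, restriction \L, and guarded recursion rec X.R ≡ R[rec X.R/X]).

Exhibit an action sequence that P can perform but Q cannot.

P's transition system — 7 states:
  p0 = b.((b.0)\{b} + a.b.0) + b.c.b.0\{a} ⊢ --b--▸ p1, --b--▸ p2
  p1 = (b.0)\{b} + a.b.0 ⊢ --a--▸ p3
  p2 = c.b.0\{a} ⊢ --c--▸ p4
  p3 = b.0 ⊢ --b--▸ p5
  p4 = b.0\{a} ⊢ --b--▸ p6
  p5 = 0 ⊢ (no moves)
  p6 = 0\{a} ⊢ (no moves)
Q's transition system — 7 states:
  q0 = c.((b.0)\{b} + a.b.0) + b.c.b.0\{a} ⊢ --b--▸ q1, --c--▸ q2
  q1 = c.b.0\{a} ⊢ --c--▸ q3
  q2 = (b.0)\{b} + a.b.0 ⊢ --a--▸ q4
  q3 = b.0\{a} ⊢ --b--▸ q5
  q4 = b.0 ⊢ --b--▸ q6
  q5 = 0\{a} ⊢ (no moves)
  q6 = 0 ⊢ (no moves)
Run σ = ⟨ba⟩ on P: start {p0}
  step 1 (b): {p1, p2}
  step 2 (a): {p3}
  P completes σ.
Run σ = ⟨ba⟩ on Q: start {q0}
  step 1 (b): {q1}
  step 2 (a): no successor for Q

ba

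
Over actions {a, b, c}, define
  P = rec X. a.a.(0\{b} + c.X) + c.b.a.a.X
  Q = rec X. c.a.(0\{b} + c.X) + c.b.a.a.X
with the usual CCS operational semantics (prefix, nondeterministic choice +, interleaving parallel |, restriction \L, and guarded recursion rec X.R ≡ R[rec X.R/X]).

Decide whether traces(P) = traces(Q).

NO — witness ⟨a⟩

LTS(P): 6 reachable states
  m0 = rec X. a.a.(0\{b} + c.X) + c.b.a.a.X :: —a→ m1, —c→ m2
  m1 = a.(0\{b} + c.(rec X. a.a.(0\{b} + c.X) + c.b.a.a.X)) :: —a→ m3
  m2 = b.a.a.(rec X. a.a.(0\{b} + c.X) + c.b.a.a.X) :: —b→ m4
  m3 = 0\{b} + c.(rec X. a.a.(0\{b} + c.X) + c.b.a.a.X) :: —c→ m0
  m4 = a.a.(rec X. a.a.(0\{b} + c.X) + c.b.a.a.X) :: —a→ m5
  m5 = a.(rec X. a.a.(0\{b} + c.X) + c.b.a.a.X) :: —a→ m0
LTS(Q): 6 reachable states
  n0 = rec X. c.a.(0\{b} + c.X) + c.b.a.a.X :: —c→ n1, —c→ n2
  n1 = a.(0\{b} + c.(rec X. c.a.(0\{b} + c.X) + c.b.a.a.X)) :: —a→ n3
  n2 = b.a.a.(rec X. c.a.(0\{b} + c.X) + c.b.a.a.X) :: —b→ n4
  n3 = 0\{b} + c.(rec X. c.a.(0\{b} + c.X) + c.b.a.a.X) :: —c→ n0
  n4 = a.a.(rec X. c.a.(0\{b} + c.X) + c.b.a.a.X) :: —a→ n5
  n5 = a.(rec X. c.a.(0\{b} + c.X) + c.b.a.a.X) :: —a→ n0
Trace ⟨a⟩ through P, begin at {m0}:
  after a @ step 1: {m1}
  ✓ P
Trace ⟨a⟩ through Q, begin at {n0}:
  after a @ step 1: no successor for Q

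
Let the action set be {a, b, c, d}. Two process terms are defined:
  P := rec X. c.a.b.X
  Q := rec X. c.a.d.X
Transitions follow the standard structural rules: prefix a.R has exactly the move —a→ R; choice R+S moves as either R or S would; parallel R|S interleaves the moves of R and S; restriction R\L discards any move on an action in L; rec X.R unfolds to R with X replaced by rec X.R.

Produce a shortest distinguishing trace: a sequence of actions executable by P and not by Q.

Reachable graph of P (3 states):
  s0 = rec X. c.a.b.X | --c--▸ s1
  s1 = a.b.(rec X. c.a.b.X) | --a--▸ s2
  s2 = b.(rec X. c.a.b.X) | --b--▸ s0
Reachable graph of Q (3 states):
  t0 = rec X. c.a.d.X | --c--▸ t1
  t1 = a.d.(rec X. c.a.d.X) | --a--▸ t2
  t2 = d.(rec X. c.a.d.X) | --d--▸ t0
Executing cab from P (initial set {s0}):
  step 1 (c): {s1}
  step 2 (a): {s2}
  step 3 (b): {s0}
  ✓ P
Executing cab from Q (initial set {t0}):
  step 1 (c): {t1}
  step 2 (a): {t2}
  step 3 (b): no successor for Q

cab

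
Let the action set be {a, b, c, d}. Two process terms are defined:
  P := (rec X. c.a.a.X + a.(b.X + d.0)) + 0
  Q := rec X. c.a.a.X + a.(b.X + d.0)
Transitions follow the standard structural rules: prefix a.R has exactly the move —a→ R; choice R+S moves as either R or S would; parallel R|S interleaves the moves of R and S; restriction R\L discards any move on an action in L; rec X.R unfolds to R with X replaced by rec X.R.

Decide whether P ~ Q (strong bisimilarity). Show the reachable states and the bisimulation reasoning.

P ~ Q

LTS(P): 6 reachable states
  m0 = (rec X. c.a.a.X + a.(b.X + d.0)) + 0 ⊢ -a-> m1, -c-> m2
  m1 = b.(rec X. c.a.a.X + a.(b.X + d.0)) + d.0 ⊢ -b-> m3, -d-> m4
  m2 = a.a.(rec X. c.a.a.X + a.(b.X + d.0)) ⊢ -a-> m5
  m3 = rec X. c.a.a.X + a.(b.X + d.0) ⊢ -a-> m1, -c-> m2
  m4 = 0 ⊢ deadlocked
  m5 = a.(rec X. c.a.a.X + a.(b.X + d.0)) ⊢ -a-> m3
LTS(Q): 5 reachable states
  n0 = rec X. c.a.a.X + a.(b.X + d.0) ⊢ -a-> n1, -c-> n2
  n1 = b.(rec X. c.a.a.X + a.(b.X + d.0)) + d.0 ⊢ -b-> n0, -d-> n3
  n2 = a.a.(rec X. c.a.a.X + a.(b.X + d.0)) ⊢ -a-> n4
  n3 = 0 ⊢ deadlocked
  n4 = a.(rec X. c.a.a.X + a.(b.X + d.0)) ⊢ -a-> n0
Coarsest stable partition (strong bisimilarity classes):
  B0 = {m0, m3, n0}
  B1 = {m1, n1}
  B2 = {m4, n3}
  B3 = {m2, n2}
  B4 = {m5, n4}
m0 ∈ B0, n0 ∈ B0 → same block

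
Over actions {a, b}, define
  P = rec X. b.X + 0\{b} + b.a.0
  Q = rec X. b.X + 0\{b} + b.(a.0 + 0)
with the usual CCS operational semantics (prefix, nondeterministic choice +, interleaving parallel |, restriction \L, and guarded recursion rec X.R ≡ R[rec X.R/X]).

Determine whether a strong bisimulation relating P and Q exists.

LTS(P): 3 reachable states
  u0 = rec X. b.X + 0\{b} + b.a.0 → =b=> u0, =b=> u1
  u1 = a.0 → =a=> u2
  u2 = 0 → deadlocked
LTS(Q): 3 reachable states
  v0 = rec X. b.X + 0\{b} + b.(a.0 + 0) → =b=> v0, =b=> v1
  v1 = a.0 + 0 → =a=> v2
  v2 = 0 → deadlocked
Bisimilarity quotient blocks:
  B0 = {u0, v0}
  B1 = {u1, v1}
  B2 = {u2, v2}
u0 ∈ B0, v0 ∈ B0 → same block

YES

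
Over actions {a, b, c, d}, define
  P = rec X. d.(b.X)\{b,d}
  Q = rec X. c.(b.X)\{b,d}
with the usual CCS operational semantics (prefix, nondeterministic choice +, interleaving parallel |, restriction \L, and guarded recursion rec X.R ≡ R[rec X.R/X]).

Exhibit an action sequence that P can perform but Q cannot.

d

P's transition system — 2 states:
  u0 = rec X. d.(b.X)\{b,d} ⊢ —d→ u1
  u1 = (b.(rec X. d.(b.X)\{b,d}))\{b,d} ⊢ stopped
Q's transition system — 2 states:
  v0 = rec X. c.(b.X)\{b,d} ⊢ —c→ v1
  v1 = (b.(rec X. c.(b.X)\{b,d}))\{b,d} ⊢ stopped
Executing d from P (initial set {u0}):
  [1] d ⇒ {u1}
  ✓ P
Executing d from Q (initial set {v0}):
  [1] d ⇒ no successor for Q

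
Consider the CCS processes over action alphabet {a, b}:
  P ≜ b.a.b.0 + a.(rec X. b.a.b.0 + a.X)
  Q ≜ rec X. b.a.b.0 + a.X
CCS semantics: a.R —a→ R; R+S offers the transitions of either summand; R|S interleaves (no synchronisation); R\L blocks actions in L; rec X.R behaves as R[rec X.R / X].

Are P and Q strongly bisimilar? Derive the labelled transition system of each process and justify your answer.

bisimilar

Reachable graph of P (5 states):
  s0 = b.a.b.0 + a.(rec X. b.a.b.0 + a.X) has moves —a→ s1, —b→ s2
  s1 = rec X. b.a.b.0 + a.X has moves —a→ s1, —b→ s2
  s2 = a.b.0 has moves —a→ s3
  s3 = b.0 has moves —b→ s4
  s4 = 0 has moves ·
Reachable graph of Q (4 states):
  t0 = rec X. b.a.b.0 + a.X has moves —a→ t0, —b→ t1
  t1 = a.b.0 has moves —a→ t2
  t2 = b.0 has moves —b→ t3
  t3 = 0 has moves ·
Coarsest stable partition (strong bisimilarity classes):
  B0 = {s0, s1, t0}
  B1 = {s2, t1}
  B2 = {s3, t2}
  B3 = {s4, t3}
s0 ∈ B0, t0 ∈ B0 → same block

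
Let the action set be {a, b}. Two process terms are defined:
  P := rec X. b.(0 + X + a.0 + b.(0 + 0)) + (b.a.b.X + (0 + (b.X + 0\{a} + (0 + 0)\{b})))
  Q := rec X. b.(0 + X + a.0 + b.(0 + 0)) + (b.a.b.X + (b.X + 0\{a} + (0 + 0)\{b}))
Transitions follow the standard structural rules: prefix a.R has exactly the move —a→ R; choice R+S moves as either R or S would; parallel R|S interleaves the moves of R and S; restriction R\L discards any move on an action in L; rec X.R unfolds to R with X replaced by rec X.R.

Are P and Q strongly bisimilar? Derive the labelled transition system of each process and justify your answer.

P ~ Q

Reachable graph of P (6 states):
  s0 = rec X. b.(0 + X + a.0 + b.(0 + 0)) + (b.a.b.X + (0 + (b.X + 0\{a} + (0 + 0)\{b}))) has moves =b=> s0, =b=> s1, =b=> s2
  s1 = 0 + (rec X. b.(0 + X + a.0 + b.(0 + 0)) + (b.a.b.X + (0 + (b.X + 0\{a} + (0 + 0)\{b})))) + a.0 + b.(0 + 0) has moves =a=> s3, =b=> s0, =b=> s1, =b=> s2, =b=> s4
  s2 = a.b.(rec X. b.(0 + X + a.0 + b.(0 + 0)) + (b.a.b.X + (0 + (b.X + 0\{a} + (0 + 0)\{b})))) has moves =a=> s5
  s3 = 0 has moves stopped
  s4 = 0 + 0 has moves stopped
  s5 = b.(rec X. b.(0 + X + a.0 + b.(0 + 0)) + (b.a.b.X + (0 + (b.X + 0\{a} + (0 + 0)\{b})))) has moves =b=> s0
Reachable graph of Q (6 states):
  t0 = rec X. b.(0 + X + a.0 + b.(0 + 0)) + (b.a.b.X + (b.X + 0\{a} + (0 + 0)\{b})) has moves =b=> t0, =b=> t1, =b=> t2
  t1 = 0 + (rec X. b.(0 + X + a.0 + b.(0 + 0)) + (b.a.b.X + (b.X + 0\{a} + (0 + 0)\{b}))) + a.0 + b.(0 + 0) has moves =a=> t3, =b=> t0, =b=> t1, =b=> t2, =b=> t4
  t2 = a.b.(rec X. b.(0 + X + a.0 + b.(0 + 0)) + (b.a.b.X + (b.X + 0\{a} + (0 + 0)\{b}))) has moves =a=> t5
  t3 = 0 has moves stopped
  t4 = 0 + 0 has moves stopped
  t5 = b.(rec X. b.(0 + X + a.0 + b.(0 + 0)) + (b.a.b.X + (b.X + 0\{a} + (0 + 0)\{b}))) has moves =b=> t0
Coarsest stable partition (strong bisimilarity classes):
  B0 = {s0, t0}
  B1 = {s2, t2}
  B2 = {s5, t5}
  B3 = {s1, t1}
  B4 = {s3, s4, t3, t4}
s0 ∈ B0, t0 ∈ B0 → same block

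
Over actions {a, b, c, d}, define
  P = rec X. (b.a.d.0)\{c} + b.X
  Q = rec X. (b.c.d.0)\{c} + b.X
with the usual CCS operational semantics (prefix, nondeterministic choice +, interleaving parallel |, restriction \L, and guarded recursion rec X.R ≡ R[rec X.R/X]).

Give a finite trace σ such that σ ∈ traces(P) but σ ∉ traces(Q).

P's transition system — 4 states:
  p0 = rec X. (b.a.d.0)\{c} + b.X ⊢ —b→ p0, —b→ p1
  p1 = (a.d.0)\{c} ⊢ —a→ p2
  p2 = (d.0)\{c} ⊢ —d→ p3
  p3 = 0\{c} ⊢ (no moves)
Q's transition system — 2 states:
  q0 = rec X. (b.c.d.0)\{c} + b.X ⊢ —b→ q0, —b→ q1
  q1 = (c.d.0)\{c} ⊢ (no moves)
Executing ba from P (initial set {p0}):
  step 1 (b): {p0, p1}
  step 2 (a): {p2}
  ✓ P
Executing ba from Q (initial set {q0}):
  step 1 (b): {q0, q1}
  step 2 (a): no successor for Q

ba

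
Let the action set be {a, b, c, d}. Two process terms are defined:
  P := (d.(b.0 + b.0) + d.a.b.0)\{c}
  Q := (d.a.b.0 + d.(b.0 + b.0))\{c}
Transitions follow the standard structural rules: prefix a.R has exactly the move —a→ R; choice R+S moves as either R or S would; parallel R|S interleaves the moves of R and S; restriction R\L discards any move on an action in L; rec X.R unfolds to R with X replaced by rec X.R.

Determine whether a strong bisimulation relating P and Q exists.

P ~ Q

LTS(P): 5 reachable states
  m0 = (d.(b.0 + b.0) + d.a.b.0)\{c} ⊢ --d--▸ m1, --d--▸ m2
  m1 = (a.b.0)\{c} ⊢ --a--▸ m3
  m2 = (b.0 + b.0)\{c} ⊢ --b--▸ m4
  m3 = (b.0)\{c} ⊢ --b--▸ m4
  m4 = 0\{c} ⊢ deadlocked
LTS(Q): 5 reachable states
  n0 = (d.a.b.0 + d.(b.0 + b.0))\{c} ⊢ --d--▸ n1, --d--▸ n2
  n1 = (a.b.0)\{c} ⊢ --a--▸ n3
  n2 = (b.0 + b.0)\{c} ⊢ --b--▸ n4
  n3 = (b.0)\{c} ⊢ --b--▸ n4
  n4 = 0\{c} ⊢ deadlocked
Bisimilarity quotient blocks:
  B0 = {m0, n0}
  B1 = {m1, n1}
  B2 = {m2, m3, n2, n3}
  B3 = {m4, n4}
m0 ∈ B0, n0 ∈ B0 → same block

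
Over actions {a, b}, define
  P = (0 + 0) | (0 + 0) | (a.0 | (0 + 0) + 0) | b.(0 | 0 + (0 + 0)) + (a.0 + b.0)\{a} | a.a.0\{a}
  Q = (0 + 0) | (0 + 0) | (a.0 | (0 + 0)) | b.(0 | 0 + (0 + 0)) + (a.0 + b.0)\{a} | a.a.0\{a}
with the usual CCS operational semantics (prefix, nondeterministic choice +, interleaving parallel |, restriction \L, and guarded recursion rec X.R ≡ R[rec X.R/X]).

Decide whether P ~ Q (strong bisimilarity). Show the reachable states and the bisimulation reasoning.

P ~ Q

Reachable graph of P (9 states):
  m0 = (0 + 0) | (0 + 0) | (a.0 | (0 + 0) + 0) | b.(0 | 0 + (0 + 0)) + (a.0 + b.0)\{a} | a.a.0\{a} → —a→ m1, —a→ m2, —b→ m3, —b→ m4
  m1 = (0 + 0) | (0 + 0) | (0 | (0 + 0)) | b.(0 | 0 + (0 + 0)) → —b→ m5
  m2 = (a.0 + b.0)\{a} | a.0\{a} → —a→ m6, —b→ m7
  m3 = (0 + 0) | (0 + 0) | (a.0 | (0 + 0) + 0) | (0 | 0 + (0 + 0)) → —a→ m5
  m4 = 0\{a} | a.a.0\{a} → —a→ m7
  m5 = (0 + 0) | (0 + 0) | (0 | (0 + 0)) | (0 | 0 + (0 + 0)) → (no moves)
  m6 = (a.0 + b.0)\{a} | 0\{a} → —b→ m8
  m7 = 0\{a} | a.0\{a} → —a→ m8
  m8 = 0\{a} | 0\{a} → (no moves)
Reachable graph of Q (9 states):
  n0 = (0 + 0) | (0 + 0) | (a.0 | (0 + 0)) | b.(0 | 0 + (0 + 0)) + (a.0 + b.0)\{a} | a.a.0\{a} → —a→ n1, —a→ n2, —b→ n3, —b→ n4
  n1 = (0 + 0) | (0 + 0) | (0 | (0 + 0)) | b.(0 | 0 + (0 + 0)) → —b→ n5
  n2 = (a.0 + b.0)\{a} | a.0\{a} → —a→ n6, —b→ n7
  n3 = (0 + 0) | (0 + 0) | (a.0 | (0 + 0)) | (0 | 0 + (0 + 0)) → —a→ n5
  n4 = 0\{a} | a.a.0\{a} → —a→ n7
  n5 = (0 + 0) | (0 + 0) | (0 | (0 + 0)) | (0 | 0 + (0 + 0)) → (no moves)
  n6 = (a.0 + b.0)\{a} | 0\{a} → —b→ n8
  n7 = 0\{a} | a.0\{a} → —a→ n8
  n8 = 0\{a} | 0\{a} → (no moves)
Bisimilarity quotient blocks:
  B0 = {m0, n0}
  B1 = {m4, n4}
  B2 = {m3, m7, n3, n7}
  B3 = {m5, m8, n5, n8}
  B4 = {m2, n2}
  B5 = {m1, m6, n1, n6}
m0 ∈ B0, n0 ∈ B0 → same block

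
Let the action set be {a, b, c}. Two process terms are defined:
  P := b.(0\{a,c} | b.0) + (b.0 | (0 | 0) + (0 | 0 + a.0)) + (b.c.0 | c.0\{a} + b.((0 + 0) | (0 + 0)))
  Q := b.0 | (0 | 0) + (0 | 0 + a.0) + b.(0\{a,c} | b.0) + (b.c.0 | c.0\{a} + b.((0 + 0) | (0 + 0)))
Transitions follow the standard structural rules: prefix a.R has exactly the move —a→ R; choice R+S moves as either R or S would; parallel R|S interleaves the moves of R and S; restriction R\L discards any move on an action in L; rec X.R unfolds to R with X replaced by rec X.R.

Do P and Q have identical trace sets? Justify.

trace-equivalent

Reachable graph of P (11 states):
  s0 = b.(0\{a,c} | b.0) + (b.0 | (0 | 0) + (0 | 0 + a.0)) + (b.c.0 | c.0\{a} + b.((0 + 0) | (0 + 0))) :: =a=> s1, =b=> s2, =b=> s3, =b=> s4, =b=> s5, =c=> s6
  s1 = 0 :: ∅
  s2 = (0 + 0) | (0 + 0) :: ∅
  s3 = 0 | (0 | 0) :: ∅
  s4 = 0\{a,c} | b.0 :: =b=> s7
  s5 = c.0 | c.0\{a} :: =c=> s8, =c=> s9
  s6 = b.c.0 | 0\{a} :: =b=> s9
  s7 = 0\{a,c} | 0 :: ∅
  s8 = 0 | c.0\{a} :: =c=> s10
  s9 = c.0 | 0\{a} :: =c=> s10
  s10 = 0 | 0\{a} :: ∅
Reachable graph of Q (11 states):
  t0 = b.0 | (0 | 0) + (0 | 0 + a.0) + b.(0\{a,c} | b.0) + (b.c.0 | c.0\{a} + b.((0 + 0) | (0 + 0))) :: =a=> t1, =b=> t2, =b=> t3, =b=> t4, =b=> t5, =c=> t6
  t1 = 0 :: ∅
  t2 = (0 + 0) | (0 + 0) :: ∅
  t3 = 0 | (0 | 0) :: ∅
  t4 = 0\{a,c} | b.0 :: =b=> t7
  t5 = c.0 | c.0\{a} :: =c=> t8, =c=> t9
  t6 = b.c.0 | 0\{a} :: =b=> t9
  t7 = 0\{a,c} | 0 :: ∅
  t8 = 0 | c.0\{a} :: =c=> t10
  t9 = c.0 | 0\{a} :: =c=> t10
  t10 = 0 | 0\{a} :: ∅
Partition-refinement fixed point:
  B0 = {s0, t0}
  B1 = {s1, s10, s2, s3, s7, t1, t10, t2, t3, t7}
  B2 = {s4, t4}
  B3 = {s5, t5}
  B4 = {s8, s9, t8, t9}
  B5 = {s6, t6}
s0 ∈ B0, t0 ∈ B0 → same block
Bisimilar ⇒ trace-equivalent.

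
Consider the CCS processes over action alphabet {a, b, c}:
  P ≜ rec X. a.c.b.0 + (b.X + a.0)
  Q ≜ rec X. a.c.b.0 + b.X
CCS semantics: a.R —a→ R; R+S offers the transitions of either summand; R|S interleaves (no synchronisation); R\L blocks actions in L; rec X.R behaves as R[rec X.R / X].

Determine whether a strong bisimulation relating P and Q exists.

not bisimilar

P's transition system — 4 states:
  u0 = rec X. a.c.b.0 + (b.X + a.0) | =a=> u1, =a=> u2, =b=> u0
  u1 = 0 | ·
  u2 = c.b.0 | =c=> u3
  u3 = b.0 | =b=> u1
Q's transition system — 4 states:
  v0 = rec X. a.c.b.0 + b.X | =a=> v1, =b=> v0
  v1 = c.b.0 | =c=> v2
  v2 = b.0 | =b=> v3
  v3 = 0 | ·
Bisimilarity quotient blocks:
  B0 = {u0}
  B1 = {u2, v1}
  B2 = {u3, v2}
  B3 = {u1, v3}
  B4 = {v0}
u0 ∈ B0, v0 ∈ B4 → different blocks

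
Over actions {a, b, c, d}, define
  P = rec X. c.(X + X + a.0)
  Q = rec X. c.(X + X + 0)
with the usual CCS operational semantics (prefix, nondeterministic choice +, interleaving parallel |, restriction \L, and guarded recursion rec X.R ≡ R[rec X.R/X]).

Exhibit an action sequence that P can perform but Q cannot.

LTS(P): 3 reachable states
  p0 = rec X. c.(X + X + a.0) has moves -c-> p1
  p1 = (rec X. c.(X + X + a.0)) + (rec X. c.(X + X + a.0)) + a.0 has moves -a-> p2, -c-> p1
  p2 = 0 has moves stopped
LTS(Q): 2 reachable states
  q0 = rec X. c.(X + X + 0) has moves -c-> q1
  q1 = (rec X. c.(X + X + 0)) + (rec X. c.(X + X + 0)) + 0 has moves -c-> q1
Trace ⟨ca⟩ through P, begin at {p0}:
  [1] c ⇒ {p1}
  [2] a ⇒ {p2}
  P completes σ.
Trace ⟨ca⟩ through Q, begin at {q0}:
  [1] c ⇒ {q1}
  [2] a ⇒ ∅ (Q stuck)

ca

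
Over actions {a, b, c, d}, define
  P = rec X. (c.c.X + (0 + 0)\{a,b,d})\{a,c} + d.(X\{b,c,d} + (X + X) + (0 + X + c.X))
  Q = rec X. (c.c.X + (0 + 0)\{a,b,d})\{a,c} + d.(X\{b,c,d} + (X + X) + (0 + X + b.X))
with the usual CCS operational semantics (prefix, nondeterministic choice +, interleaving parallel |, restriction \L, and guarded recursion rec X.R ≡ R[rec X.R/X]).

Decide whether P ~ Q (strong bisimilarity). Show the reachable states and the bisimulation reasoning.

LTS(P): 2 reachable states
  u0 = rec X. (c.c.X + (0 + 0)\{a,b,d})\{a,c} + d.(X\{b,c,d} + (X + X) + (0 + X + c.X)) has moves =d=> u1
  u1 = (rec X. (c.c.X + (0 + 0)\{a,b,d})\{a,c} + d.(X\{b,c,d} + (X + X) + (0 + X + c.X)))\{b,c,d} + ((rec X. (c.c.X + (0 + 0)\{a,b,d})\{a,c} + d.(X\{b,c,d} + (X + X) + (0 + X + c.X))) + (rec X. (c.c.X + (0 + 0)\{a,b,d})\{a,c} + d.(X\{b,c,d} + (X + X) + (0 + X + c.X)))) + (0 + (rec X. (c.c.X + (0 + 0)\{a,b,d})\{a,c} + d.(X\{b,c,d} + (X + X) + (0 + X + c.X))) + c.(rec X. (c.c.X + (0 + 0)\{a,b,d})\{a,c} + d.(X\{b,c,d} + (X + X) + (0 + X + c.X)))) has moves =c=> u0, =d=> u1
LTS(Q): 2 reachable states
  v0 = rec X. (c.c.X + (0 + 0)\{a,b,d})\{a,c} + d.(X\{b,c,d} + (X + X) + (0 + X + b.X)) has moves =d=> v1
  v1 = (rec X. (c.c.X + (0 + 0)\{a,b,d})\{a,c} + d.(X\{b,c,d} + (X + X) + (0 + X + b.X)))\{b,c,d} + ((rec X. (c.c.X + (0 + 0)\{a,b,d})\{a,c} + d.(X\{b,c,d} + (X + X) + (0 + X + b.X))) + (rec X. (c.c.X + (0 + 0)\{a,b,d})\{a,c} + d.(X\{b,c,d} + (X + X) + (0 + X + b.X)))) + (0 + (rec X. (c.c.X + (0 + 0)\{a,b,d})\{a,c} + d.(X\{b,c,d} + (X + X) + (0 + X + b.X))) + b.(rec X. (c.c.X + (0 + 0)\{a,b,d})\{a,c} + d.(X\{b,c,d} + (X + X) + (0 + X + b.X)))) has moves =b=> v0, =d=> v1
Bisimilarity quotient blocks:
  B0 = {u0}
  B1 = {u1}
  B2 = {v0}
  B3 = {v1}
u0 ∈ B0, v0 ∈ B2 → different blocks

P ≁ Q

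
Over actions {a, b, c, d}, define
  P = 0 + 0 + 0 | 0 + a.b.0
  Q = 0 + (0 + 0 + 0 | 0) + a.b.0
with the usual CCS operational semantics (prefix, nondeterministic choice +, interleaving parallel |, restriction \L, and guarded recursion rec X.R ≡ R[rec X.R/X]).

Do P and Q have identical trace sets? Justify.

YES

Reachable graph of P (3 states):
  p0 = 0 + 0 + 0 | 0 + a.b.0 has moves —a→ p1
  p1 = b.0 has moves —b→ p2
  p2 = 0 has moves ·
Reachable graph of Q (3 states):
  q0 = 0 + (0 + 0 + 0 | 0) + a.b.0 has moves —a→ q1
  q1 = b.0 has moves —b→ q2
  q2 = 0 has moves ·
Coarsest stable partition (strong bisimilarity classes):
  B0 = {p0, q0}
  B1 = {p1, q1}
  B2 = {p2, q2}
p0 ∈ B0, q0 ∈ B0 → same block
Bisimilar ⇒ trace-equivalent.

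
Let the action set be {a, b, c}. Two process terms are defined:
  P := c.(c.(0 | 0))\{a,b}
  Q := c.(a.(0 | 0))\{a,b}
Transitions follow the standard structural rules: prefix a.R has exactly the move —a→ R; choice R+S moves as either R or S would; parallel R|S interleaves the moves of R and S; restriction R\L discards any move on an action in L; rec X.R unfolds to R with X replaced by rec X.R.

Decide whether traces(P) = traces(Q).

P's transition system — 3 states:
  p0 = c.(c.(0 | 0))\{a,b} :: ··c··> p1
  p1 = (c.(0 | 0))\{a,b} :: ··c··> p2
  p2 = (0 | 0)\{a,b} :: ∅
Q's transition system — 2 states:
  q0 = c.(a.(0 | 0))\{a,b} :: ··c··> q1
  q1 = (a.(0 | 0))\{a,b} :: ∅
Executing cc from P (initial set {p0}):
  after c @ step 1: {p1}
  after c @ step 2: {p2}
  ✓ P
Executing cc from Q (initial set {q0}):
  after c @ step 1: {q1}
  after c @ step 2: no successor for Q

traces(P) ≠ traces(Q) — witness ⟨cc⟩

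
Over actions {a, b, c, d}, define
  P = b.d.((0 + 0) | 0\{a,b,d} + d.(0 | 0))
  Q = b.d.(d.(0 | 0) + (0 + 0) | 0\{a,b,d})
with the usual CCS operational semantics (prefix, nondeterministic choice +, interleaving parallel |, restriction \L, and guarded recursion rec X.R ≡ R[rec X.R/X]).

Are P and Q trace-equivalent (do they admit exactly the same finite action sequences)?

LTS(P): 4 reachable states
  u0 = b.d.((0 + 0) | 0\{a,b,d} + d.(0 | 0)) has moves -b-> u1
  u1 = d.((0 + 0) | 0\{a,b,d} + d.(0 | 0)) has moves -d-> u2
  u2 = (0 + 0) | 0\{a,b,d} + d.(0 | 0) has moves -d-> u3
  u3 = 0 | 0 has moves ·
LTS(Q): 4 reachable states
  v0 = b.d.(d.(0 | 0) + (0 + 0) | 0\{a,b,d}) has moves -b-> v1
  v1 = d.(d.(0 | 0) + (0 + 0) | 0\{a,b,d}) has moves -d-> v2
  v2 = d.(0 | 0) + (0 + 0) | 0\{a,b,d} has moves -d-> v3
  v3 = 0 | 0 has moves ·
Coarsest stable partition (strong bisimilarity classes):
  B0 = {u0, v0}
  B1 = {u1, v1}
  B2 = {u2, v2}
  B3 = {u3, v3}
u0 ∈ B0, v0 ∈ B0 → same block
Bisimilar ⇒ trace-equivalent.

YES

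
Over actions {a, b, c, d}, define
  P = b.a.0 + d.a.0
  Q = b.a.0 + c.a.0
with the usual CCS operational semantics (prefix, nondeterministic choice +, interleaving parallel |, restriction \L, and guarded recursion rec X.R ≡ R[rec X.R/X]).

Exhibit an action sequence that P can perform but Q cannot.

LTS(P): 3 reachable states
  m0 = b.a.0 + d.a.0 has moves --b--▸ m1, --d--▸ m1
  m1 = a.0 has moves --a--▸ m2
  m2 = 0 has moves (no moves)
LTS(Q): 3 reachable states
  n0 = b.a.0 + c.a.0 has moves --b--▸ n1, --c--▸ n1
  n1 = a.0 has moves --a--▸ n2
  n2 = 0 has moves (no moves)
Run σ = ⟨d⟩ on P: start {m0}
  after d @ step 1: {m1}
  ✓ P
Run σ = ⟨d⟩ on Q: start {n0}
  after d @ step 1: ∅ (Q stuck)

d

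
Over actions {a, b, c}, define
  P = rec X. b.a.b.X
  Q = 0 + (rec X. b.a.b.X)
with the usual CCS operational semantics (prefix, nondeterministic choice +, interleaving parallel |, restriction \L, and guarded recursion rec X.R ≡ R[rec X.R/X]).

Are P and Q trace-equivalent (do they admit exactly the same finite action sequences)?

LTS(P): 3 reachable states
  s0 = rec X. b.a.b.X :: —b→ s1
  s1 = a.b.(rec X. b.a.b.X) :: —a→ s2
  s2 = b.(rec X. b.a.b.X) :: —b→ s0
LTS(Q): 4 reachable states
  t0 = 0 + (rec X. b.a.b.X) :: —b→ t1
  t1 = a.b.(rec X. b.a.b.X) :: —a→ t2
  t2 = b.(rec X. b.a.b.X) :: —b→ t3
  t3 = rec X. b.a.b.X :: —b→ t1
Coarsest stable partition (strong bisimilarity classes):
  B0 = {s0, t0, t3}
  B1 = {s1, t1}
  B2 = {s2, t2}
s0 ∈ B0, t0 ∈ B0 → same block
Bisimilar ⇒ trace-equivalent.

YES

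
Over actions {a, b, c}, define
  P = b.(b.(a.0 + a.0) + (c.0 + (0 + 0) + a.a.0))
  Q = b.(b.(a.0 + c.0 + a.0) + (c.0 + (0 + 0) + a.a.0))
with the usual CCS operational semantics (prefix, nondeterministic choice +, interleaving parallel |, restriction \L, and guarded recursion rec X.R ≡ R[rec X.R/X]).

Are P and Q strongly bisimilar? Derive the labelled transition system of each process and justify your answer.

Reachable graph of P (5 states):
  p0 = b.(b.(a.0 + a.0) + (c.0 + (0 + 0) + a.a.0)) ⊢ ··b··> p1
  p1 = b.(a.0 + a.0) + (c.0 + (0 + 0) + a.a.0) ⊢ ··a··> p2, ··b··> p3, ··c··> p4
  p2 = a.0 ⊢ ··a··> p4
  p3 = a.0 + a.0 ⊢ ··a··> p4
  p4 = 0 ⊢ (no moves)
Reachable graph of Q (5 states):
  q0 = b.(b.(a.0 + c.0 + a.0) + (c.0 + (0 + 0) + a.a.0)) ⊢ ··b··> q1
  q1 = b.(a.0 + c.0 + a.0) + (c.0 + (0 + 0) + a.a.0) ⊢ ··a··> q2, ··b··> q3, ··c··> q4
  q2 = a.0 ⊢ ··a··> q4
  q3 = a.0 + c.0 + a.0 ⊢ ··a··> q4, ··c··> q4
  q4 = 0 ⊢ (no moves)
Partition-refinement fixed point:
  B0 = {p0}
  B1 = {p1}
  B2 = {p2, p3, q2}
  B3 = {p4, q4}
  B4 = {q0}
  B5 = {q1}
  B6 = {q3}
p0 ∈ B0, q0 ∈ B4 → different blocks

NO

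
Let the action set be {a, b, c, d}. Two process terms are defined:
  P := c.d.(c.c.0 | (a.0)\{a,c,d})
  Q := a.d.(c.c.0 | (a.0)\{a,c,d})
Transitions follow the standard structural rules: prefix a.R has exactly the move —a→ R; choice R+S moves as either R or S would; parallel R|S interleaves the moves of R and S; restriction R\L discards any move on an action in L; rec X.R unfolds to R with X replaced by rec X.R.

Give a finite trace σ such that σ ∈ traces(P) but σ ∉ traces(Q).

Reachable graph of P (5 states):
  p0 = c.d.(c.c.0 | (a.0)\{a,c,d}) has moves ··c··> p1
  p1 = d.(c.c.0 | (a.0)\{a,c,d}) has moves ··d··> p2
  p2 = c.c.0 | (a.0)\{a,c,d} has moves ··c··> p3
  p3 = c.0 | (a.0)\{a,c,d} has moves ··c··> p4
  p4 = 0 | (a.0)\{a,c,d} has moves (no moves)
Reachable graph of Q (5 states):
  q0 = a.d.(c.c.0 | (a.0)\{a,c,d}) has moves ··a··> q1
  q1 = d.(c.c.0 | (a.0)\{a,c,d}) has moves ··d··> q2
  q2 = c.c.0 | (a.0)\{a,c,d} has moves ··c··> q3
  q3 = c.0 | (a.0)\{a,c,d} has moves ··c··> q4
  q4 = 0 | (a.0)\{a,c,d} has moves (no moves)
Run σ = ⟨c⟩ on P: start {p0}
  after c @ step 1: {p1}
  — P admits the full trace.
Run σ = ⟨c⟩ on Q: start {q0}
  after c @ step 1: ∅ (Q stuck)

c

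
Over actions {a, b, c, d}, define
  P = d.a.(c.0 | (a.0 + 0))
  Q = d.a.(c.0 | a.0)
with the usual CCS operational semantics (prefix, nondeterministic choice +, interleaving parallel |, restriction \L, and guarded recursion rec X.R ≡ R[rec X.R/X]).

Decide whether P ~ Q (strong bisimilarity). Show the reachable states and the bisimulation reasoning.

LTS(P): 6 reachable states
  s0 = d.a.(c.0 | (a.0 + 0)) ⊢ --d--▸ s1
  s1 = a.(c.0 | (a.0 + 0)) ⊢ --a--▸ s2
  s2 = c.0 | (a.0 + 0) ⊢ --a--▸ s3, --c--▸ s4
  s3 = c.0 | 0 ⊢ --c--▸ s5
  s4 = 0 | (a.0 + 0) ⊢ --a--▸ s5
  s5 = 0 | 0 ⊢ stopped
LTS(Q): 6 reachable states
  t0 = d.a.(c.0 | a.0) ⊢ --d--▸ t1
  t1 = a.(c.0 | a.0) ⊢ --a--▸ t2
  t2 = c.0 | a.0 ⊢ --a--▸ t3, --c--▸ t4
  t3 = c.0 | 0 ⊢ --c--▸ t5
  t4 = 0 | a.0 ⊢ --a--▸ t5
  t5 = 0 | 0 ⊢ stopped
Partition-refinement fixed point:
  B0 = {s0, t0}
  B1 = {s1, t1}
  B2 = {s2, t2}
  B3 = {s3, t3}
  B4 = {s5, t5}
  B5 = {s4, t4}
s0 ∈ B0, t0 ∈ B0 → same block

P ~ Q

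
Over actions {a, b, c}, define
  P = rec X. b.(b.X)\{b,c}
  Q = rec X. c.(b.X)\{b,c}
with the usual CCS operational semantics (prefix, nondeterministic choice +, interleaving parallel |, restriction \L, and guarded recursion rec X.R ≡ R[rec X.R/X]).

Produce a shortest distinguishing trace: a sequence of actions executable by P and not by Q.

LTS(P): 2 reachable states
  s0 = rec X. b.(b.X)\{b,c} has moves -b-> s1
  s1 = (b.(rec X. b.(b.X)\{b,c}))\{b,c} has moves ∅
LTS(Q): 2 reachable states
  t0 = rec X. c.(b.X)\{b,c} has moves -c-> t1
  t1 = (b.(rec X. c.(b.X)\{b,c}))\{b,c} has moves ∅
Trace ⟨b⟩ through P, begin at {s0}:
  after b @ step 1: {s1}
  — P admits the full trace.
Trace ⟨b⟩ through Q, begin at {t0}:
  after b @ step 1: ∅  — Q cannot continue

b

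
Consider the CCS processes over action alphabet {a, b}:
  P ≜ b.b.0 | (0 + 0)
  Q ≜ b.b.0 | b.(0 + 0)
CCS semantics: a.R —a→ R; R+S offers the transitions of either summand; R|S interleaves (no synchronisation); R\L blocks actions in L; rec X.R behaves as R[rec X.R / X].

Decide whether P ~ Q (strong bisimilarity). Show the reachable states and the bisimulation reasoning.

LTS(P): 3 reachable states
  u0 = b.b.0 | (0 + 0) → -b-> u1
  u1 = b.0 | (0 + 0) → -b-> u2
  u2 = 0 | (0 + 0) → stopped
LTS(Q): 6 reachable states
  v0 = b.b.0 | b.(0 + 0) → -b-> v1, -b-> v2
  v1 = b.0 | b.(0 + 0) → -b-> v3, -b-> v4
  v2 = b.b.0 | (0 + 0) → -b-> v4
  v3 = 0 | b.(0 + 0) → -b-> v5
  v4 = b.0 | (0 + 0) → -b-> v5
  v5 = 0 | (0 + 0) → stopped
Bisimilarity quotient blocks:
  B0 = {u0, v1, v2}
  B1 = {u1, v3, v4}
  B2 = {u2, v5}
  B3 = {v0}
u0 ∈ B0, v0 ∈ B3 → different blocks

not bisimilar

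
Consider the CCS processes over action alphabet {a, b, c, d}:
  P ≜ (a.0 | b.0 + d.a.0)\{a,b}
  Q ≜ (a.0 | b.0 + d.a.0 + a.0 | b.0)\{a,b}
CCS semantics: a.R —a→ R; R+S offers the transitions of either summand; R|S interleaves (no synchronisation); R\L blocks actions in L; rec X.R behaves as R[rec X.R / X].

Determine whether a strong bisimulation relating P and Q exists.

YES

P's transition system — 2 states:
  s0 = (a.0 | b.0 + d.a.0)\{a,b} has moves ··d··> s1
  s1 = (a.0)\{a,b} has moves deadlocked
Q's transition system — 2 states:
  t0 = (a.0 | b.0 + d.a.0 + a.0 | b.0)\{a,b} has moves ··d··> t1
  t1 = (a.0)\{a,b} has moves deadlocked
Partition-refinement fixed point:
  B0 = {s0, t0}
  B1 = {s1, t1}
s0 ∈ B0, t0 ∈ B0 → same block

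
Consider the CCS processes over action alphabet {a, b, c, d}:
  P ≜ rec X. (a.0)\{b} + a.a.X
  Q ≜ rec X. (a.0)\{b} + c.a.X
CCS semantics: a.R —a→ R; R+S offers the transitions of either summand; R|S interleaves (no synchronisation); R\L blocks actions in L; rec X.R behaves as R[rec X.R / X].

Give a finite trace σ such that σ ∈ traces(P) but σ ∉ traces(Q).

P's transition system — 3 states:
  u0 = rec X. (a.0)\{b} + a.a.X has moves ··a··> u1, ··a··> u2
  u1 = 0\{b} has moves stopped
  u2 = a.(rec X. (a.0)\{b} + a.a.X) has moves ··a··> u0
Q's transition system — 3 states:
  v0 = rec X. (a.0)\{b} + c.a.X has moves ··a··> v1, ··c··> v2
  v1 = 0\{b} has moves stopped
  v2 = a.(rec X. (a.0)\{b} + c.a.X) has moves ··a··> v0
Trace ⟨aa⟩ through P, begin at {u0}:
  [1] a ⇒ {u1, u2}
  [2] a ⇒ {u0}
  — P admits the full trace.
Trace ⟨aa⟩ through Q, begin at {v0}:
  [1] a ⇒ {v1}
  [2] a ⇒ ∅ (Q stuck)

aa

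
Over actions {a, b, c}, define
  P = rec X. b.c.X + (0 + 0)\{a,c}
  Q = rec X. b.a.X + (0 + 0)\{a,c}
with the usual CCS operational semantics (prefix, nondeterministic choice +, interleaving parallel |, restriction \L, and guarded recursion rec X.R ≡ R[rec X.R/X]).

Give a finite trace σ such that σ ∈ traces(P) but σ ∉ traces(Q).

P's transition system — 2 states:
  p0 = rec X. b.c.X + (0 + 0)\{a,c} | --b--▸ p1
  p1 = c.(rec X. b.c.X + (0 + 0)\{a,c}) | --c--▸ p0
Q's transition system — 2 states:
  q0 = rec X. b.a.X + (0 + 0)\{a,c} | --b--▸ q1
  q1 = a.(rec X. b.a.X + (0 + 0)\{a,c}) | --a--▸ q0
Run σ = ⟨bc⟩ on P: start {p0}
  [1] b ⇒ {p1}
  [2] c ⇒ {p0}
  — P admits the full trace.
Run σ = ⟨bc⟩ on Q: start {q0}
  [1] b ⇒ {q1}
  [2] c ⇒ ∅ (Q stuck)

bc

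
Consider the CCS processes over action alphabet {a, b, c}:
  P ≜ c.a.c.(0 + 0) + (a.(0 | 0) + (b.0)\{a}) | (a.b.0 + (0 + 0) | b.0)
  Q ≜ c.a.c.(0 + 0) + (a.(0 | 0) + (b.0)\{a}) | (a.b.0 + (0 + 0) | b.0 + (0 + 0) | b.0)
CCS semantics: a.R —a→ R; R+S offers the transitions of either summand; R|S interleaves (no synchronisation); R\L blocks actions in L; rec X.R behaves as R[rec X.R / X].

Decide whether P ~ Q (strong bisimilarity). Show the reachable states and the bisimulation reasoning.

LTS(P): 15 reachable states
  m0 = c.a.c.(0 + 0) + (a.(0 | 0) + (b.0)\{a}) | (a.b.0 + (0 + 0) | b.0) :: =a=> m1, =a=> m2, =b=> m3, =b=> m4, =c=> m5
  m1 = (a.(0 | 0) + (b.0)\{a}) | b.0 :: =a=> m6, =b=> m7, =b=> m8
  m2 = 0 | 0 | (a.b.0 + (0 + 0) | b.0) :: =a=> m6, =b=> m9
  m3 = (a.(0 | 0) + (b.0)\{a}) | ((0 + 0) | 0) :: =a=> m9, =b=> m10
  m4 = 0\{a} | (a.b.0 + (0 + 0) | b.0) :: =a=> m8, =b=> m10
  m5 = a.c.(0 + 0) :: =a=> m11
  m6 = 0 | 0 | b.0 :: =b=> m12
  m7 = (a.(0 | 0) + (b.0)\{a}) | 0 :: =a=> m12, =b=> m13
  m8 = 0\{a} | b.0 :: =b=> m13
  m9 = 0 | 0 | ((0 + 0) | 0) :: deadlocked
  m10 = 0\{a} | ((0 + 0) | 0) :: deadlocked
  m11 = c.(0 + 0) :: =c=> m14
  m12 = 0 | 0 | 0 :: deadlocked
  m13 = 0\{a} | 0 :: deadlocked
  m14 = 0 + 0 :: deadlocked
LTS(Q): 15 reachable states
  n0 = c.a.c.(0 + 0) + (a.(0 | 0) + (b.0)\{a}) | (a.b.0 + (0 + 0) | b.0 + (0 + 0) | b.0) :: =a=> n1, =a=> n2, =b=> n3, =b=> n4, =c=> n5
  n1 = (a.(0 | 0) + (b.0)\{a}) | b.0 :: =a=> n6, =b=> n7, =b=> n8
  n2 = 0 | 0 | (a.b.0 + (0 + 0) | b.0 + (0 + 0) | b.0) :: =a=> n6, =b=> n9
  n3 = (a.(0 | 0) + (b.0)\{a}) | ((0 + 0) | 0) :: =a=> n9, =b=> n10
  n4 = 0\{a} | (a.b.0 + (0 + 0) | b.0 + (0 + 0) | b.0) :: =a=> n8, =b=> n10
  n5 = a.c.(0 + 0) :: =a=> n11
  n6 = 0 | 0 | b.0 :: =b=> n12
  n7 = (a.(0 | 0) + (b.0)\{a}) | 0 :: =a=> n12, =b=> n13
  n8 = 0\{a} | b.0 :: =b=> n13
  n9 = 0 | 0 | ((0 + 0) | 0) :: deadlocked
  n10 = 0\{a} | ((0 + 0) | 0) :: deadlocked
  n11 = c.(0 + 0) :: =c=> n14
  n12 = 0 | 0 | 0 :: deadlocked
  n13 = 0\{a} | 0 :: deadlocked
  n14 = 0 + 0 :: deadlocked
Bisimilarity quotient blocks:
  B0 = {m0, n0}
  B1 = {m2, m4, n2, n4}
  B2 = {m6, m8, n6, n8}
  B3 = {m10, m12, m13, m14, m9, n10, n12, n13, n14, n9}
  B4 = {m5, n5}
  B5 = {m11, n11}
  B6 = {m1, n1}
  B7 = {m3, m7, n3, n7}
m0 ∈ B0, n0 ∈ B0 → same block

P ~ Q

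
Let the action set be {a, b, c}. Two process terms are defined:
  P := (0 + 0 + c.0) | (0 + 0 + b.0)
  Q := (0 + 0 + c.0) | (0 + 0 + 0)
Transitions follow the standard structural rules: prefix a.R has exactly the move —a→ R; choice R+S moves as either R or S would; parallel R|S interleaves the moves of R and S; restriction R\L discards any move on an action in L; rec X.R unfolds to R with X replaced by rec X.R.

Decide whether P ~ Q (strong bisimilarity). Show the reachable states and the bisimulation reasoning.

Reachable graph of P (4 states):
  p0 = (0 + 0 + c.0) | (0 + 0 + b.0) has moves =b=> p1, =c=> p2
  p1 = (0 + 0 + c.0) | 0 has moves =c=> p3
  p2 = 0 | (0 + 0 + b.0) has moves =b=> p3
  p3 = 0 | 0 has moves (no moves)
Reachable graph of Q (2 states):
  q0 = (0 + 0 + c.0) | (0 + 0 + 0) has moves =c=> q1
  q1 = 0 | (0 + 0 + 0) has moves (no moves)
Bisimilarity quotient blocks:
  B0 = {p0}
  B1 = {p2}
  B2 = {p3, q1}
  B3 = {p1, q0}
p0 ∈ B0, q0 ∈ B3 → different blocks

not bisimilar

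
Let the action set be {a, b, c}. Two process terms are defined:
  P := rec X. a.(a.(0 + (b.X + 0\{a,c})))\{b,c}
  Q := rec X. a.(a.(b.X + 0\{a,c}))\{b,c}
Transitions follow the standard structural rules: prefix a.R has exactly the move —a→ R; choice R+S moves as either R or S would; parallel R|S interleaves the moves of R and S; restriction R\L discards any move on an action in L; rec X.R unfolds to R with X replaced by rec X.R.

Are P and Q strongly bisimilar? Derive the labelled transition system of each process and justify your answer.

Reachable graph of P (3 states):
  p0 = rec X. a.(a.(0 + (b.X + 0\{a,c})))\{b,c} :: ··a··> p1
  p1 = (a.(0 + (b.(rec X. a.(a.(0 + (b.X + 0\{a,c})))\{b,c}) + 0\{a,c})))\{b,c} :: ··a··> p2
  p2 = (0 + (b.(rec X. a.(a.(0 + (b.X + 0\{a,c})))\{b,c}) + 0\{a,c}))\{b,c} :: stopped
Reachable graph of Q (3 states):
  q0 = rec X. a.(a.(b.X + 0\{a,c}))\{b,c} :: ··a··> q1
  q1 = (a.(b.(rec X. a.(a.(b.X + 0\{a,c}))\{b,c}) + 0\{a,c}))\{b,c} :: ··a··> q2
  q2 = (b.(rec X. a.(a.(b.X + 0\{a,c}))\{b,c}) + 0\{a,c})\{b,c} :: stopped
Coarsest stable partition (strong bisimilarity classes):
  B0 = {p0, q0}
  B1 = {p1, q1}
  B2 = {p2, q2}
p0 ∈ B0, q0 ∈ B0 → same block

bisimilar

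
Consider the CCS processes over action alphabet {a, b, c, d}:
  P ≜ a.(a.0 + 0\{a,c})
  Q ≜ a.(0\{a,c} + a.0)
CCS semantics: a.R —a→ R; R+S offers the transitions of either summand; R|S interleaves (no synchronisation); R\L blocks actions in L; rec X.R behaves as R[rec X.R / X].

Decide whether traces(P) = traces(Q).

Reachable graph of P (3 states):
  s0 = a.(a.0 + 0\{a,c}) → ··a··> s1
  s1 = a.0 + 0\{a,c} → ··a··> s2
  s2 = 0 → stopped
Reachable graph of Q (3 states):
  t0 = a.(0\{a,c} + a.0) → ··a··> t1
  t1 = 0\{a,c} + a.0 → ··a··> t2
  t2 = 0 → stopped
Coarsest stable partition (strong bisimilarity classes):
  B0 = {s0, t0}
  B1 = {s1, t1}
  B2 = {s2, t2}
s0 ∈ B0, t0 ∈ B0 → same block
Bisimilar ⇒ trace-equivalent.

YES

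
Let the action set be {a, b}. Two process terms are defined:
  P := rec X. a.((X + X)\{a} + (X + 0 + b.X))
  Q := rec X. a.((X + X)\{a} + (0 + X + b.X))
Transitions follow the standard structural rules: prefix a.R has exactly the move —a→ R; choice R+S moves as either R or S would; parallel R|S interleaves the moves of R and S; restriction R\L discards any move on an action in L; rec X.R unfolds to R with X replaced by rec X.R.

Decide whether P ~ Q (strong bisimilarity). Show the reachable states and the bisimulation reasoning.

P's transition system — 2 states:
  s0 = rec X. a.((X + X)\{a} + (X + 0 + b.X)) :: -a-> s1
  s1 = ((rec X. a.((X + X)\{a} + (X + 0 + b.X))) + (rec X. a.((X + X)\{a} + (X + 0 + b.X))))\{a} + ((rec X. a.((X + X)\{a} + (X + 0 + b.X))) + 0 + b.(rec X. a.((X + X)\{a} + (X + 0 + b.X)))) :: -a-> s1, -b-> s0
Q's transition system — 2 states:
  t0 = rec X. a.((X + X)\{a} + (0 + X + b.X)) :: -a-> t1
  t1 = ((rec X. a.((X + X)\{a} + (0 + X + b.X))) + (rec X. a.((X + X)\{a} + (0 + X + b.X))))\{a} + (0 + (rec X. a.((X + X)\{a} + (0 + X + b.X))) + b.(rec X. a.((X + X)\{a} + (0 + X + b.X)))) :: -a-> t1, -b-> t0
Partition-refinement fixed point:
  B0 = {s0, t0}
  B1 = {s1, t1}
s0 ∈ B0, t0 ∈ B0 → same block

bisimilar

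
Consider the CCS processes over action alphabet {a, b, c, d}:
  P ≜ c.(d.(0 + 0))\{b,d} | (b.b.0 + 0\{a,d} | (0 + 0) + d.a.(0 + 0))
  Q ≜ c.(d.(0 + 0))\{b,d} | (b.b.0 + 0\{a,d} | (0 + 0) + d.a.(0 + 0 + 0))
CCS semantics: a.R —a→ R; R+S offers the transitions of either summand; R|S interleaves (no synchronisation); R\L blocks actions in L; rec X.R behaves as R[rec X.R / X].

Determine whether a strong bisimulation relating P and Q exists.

YES

LTS(P): 10 reachable states
  u0 = c.(d.(0 + 0))\{b,d} | (b.b.0 + 0\{a,d} | (0 + 0) + d.a.(0 + 0)) :: ··b··> u1, ··c··> u2, ··d··> u3
  u1 = c.(d.(0 + 0))\{b,d} | b.0 :: ··b··> u4, ··c··> u5
  u2 = (d.(0 + 0))\{b,d} | (b.b.0 + 0\{a,d} | (0 + 0) + d.a.(0 + 0)) :: ··b··> u5, ··d··> u6
  u3 = c.(d.(0 + 0))\{b,d} | a.(0 + 0) :: ··a··> u7, ··c··> u6
  u4 = c.(d.(0 + 0))\{b,d} | 0 :: ··c··> u8
  u5 = (d.(0 + 0))\{b,d} | b.0 :: ··b··> u8
  u6 = (d.(0 + 0))\{b,d} | a.(0 + 0) :: ··a··> u9
  u7 = c.(d.(0 + 0))\{b,d} | (0 + 0) :: ··c··> u9
  u8 = (d.(0 + 0))\{b,d} | 0 :: stopped
  u9 = (d.(0 + 0))\{b,d} | (0 + 0) :: stopped
LTS(Q): 10 reachable states
  v0 = c.(d.(0 + 0))\{b,d} | (b.b.0 + 0\{a,d} | (0 + 0) + d.a.(0 + 0 + 0)) :: ··b··> v1, ··c··> v2, ··d··> v3
  v1 = c.(d.(0 + 0))\{b,d} | b.0 :: ··b··> v4, ··c··> v5
  v2 = (d.(0 + 0))\{b,d} | (b.b.0 + 0\{a,d} | (0 + 0) + d.a.(0 + 0 + 0)) :: ··b··> v5, ··d··> v6
  v3 = c.(d.(0 + 0))\{b,d} | a.(0 + 0 + 0) :: ··a··> v7, ··c··> v6
  v4 = c.(d.(0 + 0))\{b,d} | 0 :: ··c··> v8
  v5 = (d.(0 + 0))\{b,d} | b.0 :: ··b··> v8
  v6 = (d.(0 + 0))\{b,d} | a.(0 + 0 + 0) :: ··a··> v9
  v7 = c.(d.(0 + 0))\{b,d} | (0 + 0 + 0) :: ··c··> v9
  v8 = (d.(0 + 0))\{b,d} | 0 :: stopped
  v9 = (d.(0 + 0))\{b,d} | (0 + 0 + 0) :: stopped
Partition-refinement fixed point:
  B0 = {u0, v0}
  B1 = {u2, v2}
  B2 = {u5, v5}
  B3 = {u8, u9, v8, v9}
  B4 = {u6, v6}
  B5 = {u1, v1}
  B6 = {u4, u7, v4, v7}
  B7 = {u3, v3}
u0 ∈ B0, v0 ∈ B0 → same block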